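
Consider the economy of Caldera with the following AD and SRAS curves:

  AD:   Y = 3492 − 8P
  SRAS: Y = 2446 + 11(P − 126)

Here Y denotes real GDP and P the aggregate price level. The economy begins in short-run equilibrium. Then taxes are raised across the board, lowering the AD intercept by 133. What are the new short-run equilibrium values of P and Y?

P = 121, Y = 2391

This is a negative demand shock: AD shifts left.
New AD: Y = 3359 − 8P.
SRAS can be written Y = 1060 + 11P.
Set AD = SRAS: 3359 − 8P = 1060 + 11P, so 2299 = 19P and P = 121.
Y = 3359 − 8·121 = 2391.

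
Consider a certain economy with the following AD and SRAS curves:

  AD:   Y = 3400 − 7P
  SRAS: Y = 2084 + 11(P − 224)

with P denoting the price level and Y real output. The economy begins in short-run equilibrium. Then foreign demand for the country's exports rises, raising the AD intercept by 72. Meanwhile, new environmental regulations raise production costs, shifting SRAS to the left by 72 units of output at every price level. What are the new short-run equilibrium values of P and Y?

After both shocks: AD is Y = 3472 − 7P and SRAS is Y = 11P − 452.
Setting them equal: 3924 = 18P, so P = 218.
Y = 3472 − 7·218 = 1946.

P = 218, Y = 1946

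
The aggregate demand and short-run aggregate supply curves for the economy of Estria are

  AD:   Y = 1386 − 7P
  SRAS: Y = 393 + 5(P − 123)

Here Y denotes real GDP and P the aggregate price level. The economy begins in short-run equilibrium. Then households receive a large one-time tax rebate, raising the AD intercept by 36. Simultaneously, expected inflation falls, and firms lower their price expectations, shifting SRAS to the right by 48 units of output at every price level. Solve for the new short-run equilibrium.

After both shocks: AD is Y = 1422 − 7P and SRAS is Y = 5P − 174.
Setting them equal: 1596 = 12P, so P = 133.
Y = 1422 − 7·133 = 491.

P = 133, Y = 491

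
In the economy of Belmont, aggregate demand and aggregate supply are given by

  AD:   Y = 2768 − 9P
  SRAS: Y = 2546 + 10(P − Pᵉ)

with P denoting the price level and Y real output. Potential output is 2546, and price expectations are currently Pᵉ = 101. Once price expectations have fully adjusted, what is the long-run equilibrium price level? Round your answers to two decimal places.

Long-run P = 24.67

Short run: with Pᵉ = 101, SRAS is Y = 1536 + 10P. Setting AD = SRAS gives 1232 = 19P, so P = 64.84 and Y = 2768 − 9P = 2184.42.
Output 2184.42 is below potential 2546, so over time expected prices fall and SRAS shifts right until Y returns to 2546.
Long run: Y = 2546 on the AD curve gives 2546 = 2768 − 9P, so P = 24.67.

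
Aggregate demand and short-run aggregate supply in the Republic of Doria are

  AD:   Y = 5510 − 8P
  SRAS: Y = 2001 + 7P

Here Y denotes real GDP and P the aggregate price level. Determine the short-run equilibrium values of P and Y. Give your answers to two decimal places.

Set AD = SRAS: 5510 − 8P = 2001 + 7P, so 3509 = 15P and P = 233.93.
Substituting into AD, Y = 5510 − 8P = 3638.53.

P = 233.93, Y = 3638.53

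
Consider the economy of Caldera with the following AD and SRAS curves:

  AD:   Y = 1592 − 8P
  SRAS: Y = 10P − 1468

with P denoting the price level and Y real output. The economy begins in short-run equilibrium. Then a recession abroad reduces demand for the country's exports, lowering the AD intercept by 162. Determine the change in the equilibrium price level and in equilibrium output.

This is a negative demand shock: AD shifts left.
New AD: Y = 1430 − 8P.
Set AD = SRAS: 1430 − 8P = 10P − 1468, so 2898 = 18P and P = 161.
Y = 1430 − 8·161 = 142.
Initially P = 170, Y = 232, so ΔP = -9 and ΔY = -90.

ΔP = -9, ΔY = -90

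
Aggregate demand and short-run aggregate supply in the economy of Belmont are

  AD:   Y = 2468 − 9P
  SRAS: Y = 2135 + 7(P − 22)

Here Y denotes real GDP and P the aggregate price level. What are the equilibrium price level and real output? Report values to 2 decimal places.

Write SRAS as Y = 2135 + 7P − 154 = 1981 + 7P.
Set AD = SRAS: 2468 − 9P = 1981 + 7P, so 487 = 16P and P = 30.44.
Substituting into AD, Y = 2468 − 9P = 2194.06.

P = 30.44, Y = 2194.06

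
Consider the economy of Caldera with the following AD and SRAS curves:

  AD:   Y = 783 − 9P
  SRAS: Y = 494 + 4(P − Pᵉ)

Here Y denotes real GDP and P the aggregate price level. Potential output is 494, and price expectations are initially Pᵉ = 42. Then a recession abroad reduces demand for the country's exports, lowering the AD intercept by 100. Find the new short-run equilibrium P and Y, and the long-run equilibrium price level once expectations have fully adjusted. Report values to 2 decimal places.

Short run: P = 27.46, Y = 435.85. Long run: P = 21.00.

AD shifts left: new AD is Y = 683 − 9P. With Pᵉ = 42, SRAS is Y = 326 + 4P.
Short run: 683 − 9P = 326 + 4P gives 357 = 13P, so P = 27.46 and Y = 683 − 9P = 435.85.
Y = 435.85 is below potential 494; expectations adjust and SRAS shifts right until Y = 494.
Long run: on the new AD curve, 494 = 683 − 9P gives P = 21.00.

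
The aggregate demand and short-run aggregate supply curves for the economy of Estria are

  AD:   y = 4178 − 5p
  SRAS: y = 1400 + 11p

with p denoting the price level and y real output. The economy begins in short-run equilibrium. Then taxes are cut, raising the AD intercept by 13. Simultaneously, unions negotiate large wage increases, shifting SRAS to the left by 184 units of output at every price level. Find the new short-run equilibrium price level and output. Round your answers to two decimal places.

p = 185.94, y = 3261.31

After both shocks: AD is y = 4191 − 5p and SRAS is y = 1216 + 11p.
Setting them equal: 2975 = 16p, so p = 185.94.
Substituting into AD, y = 3261.31.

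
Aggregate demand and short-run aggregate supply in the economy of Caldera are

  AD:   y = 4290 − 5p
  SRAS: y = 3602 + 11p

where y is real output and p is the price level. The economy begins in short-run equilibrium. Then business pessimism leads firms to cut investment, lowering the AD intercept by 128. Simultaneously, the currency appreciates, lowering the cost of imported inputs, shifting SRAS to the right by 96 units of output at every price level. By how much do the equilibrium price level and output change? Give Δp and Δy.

Δp = -14, Δy = -58

After both shocks: AD is y = 4162 − 5p and SRAS is y = 3698 + 11p.
Setting them equal: 464 = 16p, so p = 29.
y = 4162 − 5·29 = 4017.
Initially p = 43, y = 4075, so Δp = -14 and Δy = -58.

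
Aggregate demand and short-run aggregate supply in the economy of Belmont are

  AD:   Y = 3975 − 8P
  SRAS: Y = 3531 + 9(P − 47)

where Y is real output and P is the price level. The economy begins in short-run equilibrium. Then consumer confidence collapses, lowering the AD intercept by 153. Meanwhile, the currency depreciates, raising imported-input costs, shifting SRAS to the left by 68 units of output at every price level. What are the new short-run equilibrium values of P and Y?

P = 46, Y = 3454

After both shocks: AD is Y = 3822 − 8P and SRAS is Y = 3040 + 9P.
Setting them equal: 782 = 17P, so P = 46.
Y = 3822 − 8·46 = 3454.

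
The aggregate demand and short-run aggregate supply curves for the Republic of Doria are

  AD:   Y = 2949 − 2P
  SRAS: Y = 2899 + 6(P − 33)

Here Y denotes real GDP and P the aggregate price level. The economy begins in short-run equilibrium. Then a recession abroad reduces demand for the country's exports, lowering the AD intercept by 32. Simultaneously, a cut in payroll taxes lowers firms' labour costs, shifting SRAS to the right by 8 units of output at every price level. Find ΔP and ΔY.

After both shocks: AD is Y = 2917 − 2P and SRAS is Y = 2709 + 6P.
Setting them equal: 208 = 8P, so P = 26.
Y = 2917 − 2·26 = 2865.
Initially P = 31, Y = 2887, so ΔP = -5 and ΔY = -22.

ΔP = -5, ΔY = -22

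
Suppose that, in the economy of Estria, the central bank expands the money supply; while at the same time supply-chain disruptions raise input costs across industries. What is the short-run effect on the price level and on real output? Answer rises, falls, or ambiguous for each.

Price level: rises; output: ambiguous

The first event is a positive demand shock: AD shifts right, which by itself pushes P up and Y up.
The second is an adverse supply shock: SRAS shifts left, which by itself pushes P up and Y down.
Both shocks push P up, so P rises. The two shocks push Y in opposite directions, so the effect on Y is ambiguous.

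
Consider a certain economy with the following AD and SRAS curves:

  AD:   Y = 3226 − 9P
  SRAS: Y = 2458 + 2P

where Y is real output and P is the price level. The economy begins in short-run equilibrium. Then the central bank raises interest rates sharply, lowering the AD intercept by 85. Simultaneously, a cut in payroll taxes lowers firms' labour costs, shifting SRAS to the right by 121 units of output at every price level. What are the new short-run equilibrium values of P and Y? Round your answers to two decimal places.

P = 51.09, Y = 2681.18

After both shocks: AD is Y = 3141 − 9P and SRAS is Y = 2579 + 2P.
Setting them equal: 562 = 11P, so P = 51.09.
Substituting into AD, Y = 2681.18.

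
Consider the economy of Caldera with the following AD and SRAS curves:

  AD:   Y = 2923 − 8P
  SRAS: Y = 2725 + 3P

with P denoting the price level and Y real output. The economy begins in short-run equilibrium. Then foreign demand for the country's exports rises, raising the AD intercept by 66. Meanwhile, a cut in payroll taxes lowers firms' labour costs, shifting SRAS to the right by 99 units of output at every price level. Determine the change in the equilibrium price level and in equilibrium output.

ΔP = -3, ΔY = +90

After both shocks: AD is Y = 2989 − 8P and SRAS is Y = 2824 + 3P.
Setting them equal: 165 = 11P, so P = 15.
Y = 2989 − 8·15 = 2869.
Initially P = 18, Y = 2779, so ΔP = -3 and ΔY = +90.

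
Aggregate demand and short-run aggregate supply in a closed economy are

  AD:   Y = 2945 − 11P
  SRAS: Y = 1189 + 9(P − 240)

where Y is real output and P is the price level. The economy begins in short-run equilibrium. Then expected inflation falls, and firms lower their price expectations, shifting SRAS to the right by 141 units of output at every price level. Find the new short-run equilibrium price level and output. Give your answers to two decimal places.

P = 188.75, Y = 868.75

This is a positive supply shock: SRAS shifts right.
New SRAS: Y = 9P − 830.
Set AD = SRAS: 2945 − 11P = 9P − 830, so 3775 = 20P and P = 188.75.
Substituting into AD, Y = 868.75.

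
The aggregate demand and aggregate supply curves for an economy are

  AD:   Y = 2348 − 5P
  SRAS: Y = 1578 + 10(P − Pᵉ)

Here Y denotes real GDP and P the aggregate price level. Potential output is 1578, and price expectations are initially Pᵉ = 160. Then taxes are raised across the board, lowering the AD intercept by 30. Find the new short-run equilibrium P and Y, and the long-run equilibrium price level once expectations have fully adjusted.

AD shifts left: new AD is Y = 2318 − 5P. With Pᵉ = 160, SRAS is Y = 10P − 22.
Short run: 2318 − 5P = 10P − 22 gives 2340 = 15P, so P = 156 and Y = 2318 − 5·156 = 1538.
Y = 1538 is below potential 1578; expectations adjust and SRAS shifts right until Y = 1578.
Long run: on the new AD curve, 1578 = 2318 − 5P gives P = 148.

Short run: P = 156, Y = 1538. Long run: P = 148.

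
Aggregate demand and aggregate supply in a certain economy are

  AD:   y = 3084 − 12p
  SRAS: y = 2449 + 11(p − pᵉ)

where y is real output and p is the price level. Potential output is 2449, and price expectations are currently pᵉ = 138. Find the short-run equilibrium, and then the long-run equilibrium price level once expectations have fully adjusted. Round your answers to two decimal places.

Short run: p = 93.61, y = 1960.70. Long run: p = 52.92.

Short run: with pᵉ = 138, SRAS is y = 931 + 11p. Setting AD = SRAS gives 2153 = 23p, so p = 93.61 and y = 3084 − 12p = 1960.70.
Output 1960.70 is below potential 2449, so over time expected prices fall and SRAS shifts right until y returns to 2449.
Long run: y = 2449 on the AD curve gives 2449 = 3084 − 12p, so p = 52.92.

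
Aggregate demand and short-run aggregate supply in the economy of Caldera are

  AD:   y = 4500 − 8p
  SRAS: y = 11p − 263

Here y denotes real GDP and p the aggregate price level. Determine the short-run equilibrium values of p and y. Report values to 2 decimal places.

Set AD = SRAS: 4500 − 8p = 11p − 263, so 4763 = 19p and p = 250.68.
Substituting into AD, y = 4500 − 8p = 2494.53.

p = 250.68, y = 2494.53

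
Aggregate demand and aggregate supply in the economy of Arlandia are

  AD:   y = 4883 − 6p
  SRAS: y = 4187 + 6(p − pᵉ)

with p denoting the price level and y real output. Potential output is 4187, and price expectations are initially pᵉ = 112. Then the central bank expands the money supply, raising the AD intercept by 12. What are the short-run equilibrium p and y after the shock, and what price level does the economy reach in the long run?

AD shifts right: new AD is y = 4895 − 6p. With pᵉ = 112, SRAS is y = 3515 + 6p.
Short run: 4895 − 6p = 3515 + 6p gives 1380 = 12p, so p = 115 and y = 4895 − 6·115 = 4205.
y = 4205 is above potential 4187; expectations adjust and SRAS shifts left until y = 4187.
Long run: on the new AD curve, 4187 = 4895 − 6p gives p = 118.

Short run: p = 115, y = 4205. Long run: p = 118.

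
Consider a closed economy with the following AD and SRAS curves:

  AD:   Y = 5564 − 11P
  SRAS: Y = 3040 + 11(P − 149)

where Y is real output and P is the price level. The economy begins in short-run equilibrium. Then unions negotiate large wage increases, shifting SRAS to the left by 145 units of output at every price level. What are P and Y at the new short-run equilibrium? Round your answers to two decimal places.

P = 195.82, Y = 3410.00

This is a negative supply shock: SRAS shifts left.
New SRAS: Y = 1256 + 11P.
Set AD = SRAS: 5564 − 11P = 1256 + 11P, so 4308 = 22P and P = 195.82.
Substituting into AD, Y = 3410.00.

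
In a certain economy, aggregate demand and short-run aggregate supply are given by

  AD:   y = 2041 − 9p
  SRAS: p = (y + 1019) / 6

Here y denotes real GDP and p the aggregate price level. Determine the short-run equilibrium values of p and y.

Rearrange SRAS to y = 6p − 1019.
Set AD = SRAS: 2041 − 9p = 6p − 1019, so 3060 = 15p and p = 204.
Then y = 2041 − 9·204 = 205.

p = 204, y = 205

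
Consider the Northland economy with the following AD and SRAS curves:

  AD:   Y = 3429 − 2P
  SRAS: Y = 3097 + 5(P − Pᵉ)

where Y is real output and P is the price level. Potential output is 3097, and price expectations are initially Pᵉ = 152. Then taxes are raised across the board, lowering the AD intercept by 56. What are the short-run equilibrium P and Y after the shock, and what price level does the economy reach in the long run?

AD shifts left: new AD is Y = 3373 − 2P. With Pᵉ = 152, SRAS is Y = 2337 + 5P.
Short run: 3373 − 2P = 2337 + 5P gives 1036 = 7P, so P = 148 and Y = 3373 − 2·148 = 3077.
Y = 3077 is below potential 3097; expectations adjust and SRAS shifts right until Y = 3097.
Long run: on the new AD curve, 3097 = 3373 − 2P gives P = 138.

Short run: P = 148, Y = 3077. Long run: P = 138.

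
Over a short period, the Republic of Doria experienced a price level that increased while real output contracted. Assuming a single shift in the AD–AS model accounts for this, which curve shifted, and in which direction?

SRAS shifted left

P rose and Y fell. An AD shift moves P and Y in the same direction; an SRAS shift moves them in opposite directions.
Here P and Y moved in opposite directions, so the SRAS curve shifted.
Since Y fell, SRAS shifted left.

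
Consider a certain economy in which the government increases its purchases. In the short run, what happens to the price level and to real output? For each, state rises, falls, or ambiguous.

Price level: rises; output: rises

This is a positive demand shock: AD shifts right.
Moving along the upward-sloping SRAS curve, P rises and Y rises.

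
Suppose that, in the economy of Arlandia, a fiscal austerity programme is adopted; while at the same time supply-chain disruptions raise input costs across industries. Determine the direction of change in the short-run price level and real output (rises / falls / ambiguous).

The first event is a negative demand shock: AD shifts left, which by itself pushes P down and Y down.
The second is an adverse supply shock: SRAS shifts left, which by itself pushes P up and Y down.
The two shocks push P in opposite directions, so the effect on P is ambiguous. Both shocks push Y down, so Y falls.

Price level: ambiguous; output: falls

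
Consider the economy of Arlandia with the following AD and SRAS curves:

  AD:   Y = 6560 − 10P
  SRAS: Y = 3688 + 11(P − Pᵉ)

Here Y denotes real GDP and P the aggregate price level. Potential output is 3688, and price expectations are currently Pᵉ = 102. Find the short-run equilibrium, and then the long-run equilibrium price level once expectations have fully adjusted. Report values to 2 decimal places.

Short run: with Pᵉ = 102, SRAS is Y = 2566 + 11P. Setting AD = SRAS gives 3994 = 21P, so P = 190.19 and Y = 6560 − 10P = 4658.10.
Output 4658.10 is above potential 3688, so over time expected prices rise and SRAS shifts left until Y returns to 3688.
Long run: Y = 3688 on the AD curve gives 3688 = 6560 − 10P, so P = 287.20.

Short run: P = 190.19, Y = 4658.10. Long run: P = 287.20.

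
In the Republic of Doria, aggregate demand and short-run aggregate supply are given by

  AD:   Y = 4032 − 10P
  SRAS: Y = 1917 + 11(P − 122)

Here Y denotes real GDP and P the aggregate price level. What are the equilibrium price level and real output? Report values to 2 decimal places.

Write SRAS as Y = 1917 + 11P − 1342 = 575 + 11P.
Set AD = SRAS: 4032 − 10P = 575 + 11P, so 3457 = 21P and P = 164.62.
Substituting into AD, Y = 4032 − 10P = 2385.81.

P = 164.62, Y = 2385.81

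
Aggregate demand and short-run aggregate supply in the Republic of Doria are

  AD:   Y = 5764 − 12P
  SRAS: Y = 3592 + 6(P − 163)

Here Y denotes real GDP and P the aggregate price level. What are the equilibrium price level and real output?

Write SRAS as Y = 3592 + 6P − 978 = 2614 + 6P.
Set AD = SRAS: 5764 − 12P = 2614 + 6P, so 3150 = 18P and P = 175.
Then Y = 5764 − 12·175 = 3664.

P = 175, Y = 3664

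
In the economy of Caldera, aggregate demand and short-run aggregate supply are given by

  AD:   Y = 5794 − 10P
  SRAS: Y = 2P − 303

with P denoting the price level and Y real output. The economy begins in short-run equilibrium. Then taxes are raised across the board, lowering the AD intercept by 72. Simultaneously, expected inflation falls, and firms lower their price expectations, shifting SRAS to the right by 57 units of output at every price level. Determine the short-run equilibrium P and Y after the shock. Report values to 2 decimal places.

After both shocks: AD is Y = 5722 − 10P and SRAS is Y = 2P − 246.
Setting them equal: 5968 = 12P, so P = 497.33.
Substituting into AD, Y = 748.67.

P = 497.33, Y = 748.67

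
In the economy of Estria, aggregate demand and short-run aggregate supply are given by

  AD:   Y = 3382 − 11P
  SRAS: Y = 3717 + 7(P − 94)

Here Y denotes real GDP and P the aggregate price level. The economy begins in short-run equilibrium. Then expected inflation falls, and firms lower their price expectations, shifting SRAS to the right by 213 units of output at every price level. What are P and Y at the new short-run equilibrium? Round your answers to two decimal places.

This is a positive supply shock: SRAS shifts right.
New SRAS: Y = 3272 + 7P.
Set AD = SRAS: 3382 − 11P = 3272 + 7P, so 110 = 18P and P = 6.11.
Substituting into AD, Y = 3314.78.

P = 6.11, Y = 3314.78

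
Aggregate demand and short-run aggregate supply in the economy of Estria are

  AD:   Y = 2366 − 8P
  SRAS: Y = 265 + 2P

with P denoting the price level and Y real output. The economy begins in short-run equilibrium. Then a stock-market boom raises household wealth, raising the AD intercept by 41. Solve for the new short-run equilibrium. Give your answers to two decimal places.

P = 214.20, Y = 693.40

This is a positive demand shock: AD shifts right.
New AD: Y = 2407 − 8P.
Set AD = SRAS: 2407 − 8P = 265 + 2P, so 2142 = 10P and P = 214.20.
Substituting into AD, Y = 693.40.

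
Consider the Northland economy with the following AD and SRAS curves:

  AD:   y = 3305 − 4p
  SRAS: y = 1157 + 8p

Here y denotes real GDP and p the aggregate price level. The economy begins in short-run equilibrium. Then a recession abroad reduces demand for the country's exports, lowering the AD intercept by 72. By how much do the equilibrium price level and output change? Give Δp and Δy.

This is a negative demand shock: AD shifts left.
New AD: y = 3233 − 4p.
Set AD = SRAS: 3233 − 4p = 1157 + 8p, so 2076 = 12p and p = 173.
y = 3233 − 4·173 = 2541.
Initially p = 179, y = 2589, so Δp = -6 and Δy = -48.

Δp = -6, Δy = -48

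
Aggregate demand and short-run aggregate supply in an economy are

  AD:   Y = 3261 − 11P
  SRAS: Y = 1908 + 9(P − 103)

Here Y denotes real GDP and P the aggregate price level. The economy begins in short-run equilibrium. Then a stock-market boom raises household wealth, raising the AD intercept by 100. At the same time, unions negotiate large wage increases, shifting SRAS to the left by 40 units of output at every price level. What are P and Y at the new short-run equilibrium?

P = 121, Y = 2030

After both shocks: AD is Y = 3361 − 11P and SRAS is Y = 941 + 9P.
Setting them equal: 2420 = 20P, so P = 121.
Y = 3361 − 11·121 = 2030.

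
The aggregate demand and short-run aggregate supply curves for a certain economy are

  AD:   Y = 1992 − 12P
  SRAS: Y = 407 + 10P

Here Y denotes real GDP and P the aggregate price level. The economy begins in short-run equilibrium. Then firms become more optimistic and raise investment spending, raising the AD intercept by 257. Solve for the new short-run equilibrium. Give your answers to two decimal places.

This is a positive demand shock: AD shifts right.
New AD: Y = 2249 − 12P.
Set AD = SRAS: 2249 − 12P = 407 + 10P, so 1842 = 22P and P = 83.73.
Substituting into AD, Y = 1244.27.

P = 83.73, Y = 1244.27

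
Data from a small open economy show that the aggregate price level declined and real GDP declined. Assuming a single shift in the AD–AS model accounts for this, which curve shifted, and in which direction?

AD shifted left

P fell and Y fell. An AD shift moves P and Y in the same direction; an SRAS shift moves them in opposite directions.
Here P and Y moved in the same direction, so the AD curve shifted.
Since Y fell, AD shifted left.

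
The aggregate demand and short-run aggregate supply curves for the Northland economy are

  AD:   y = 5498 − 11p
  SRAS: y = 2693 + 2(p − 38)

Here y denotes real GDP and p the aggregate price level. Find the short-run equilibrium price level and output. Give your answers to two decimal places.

Write SRAS as y = 2693 + 2p − 76 = 2617 + 2p.
Set AD = SRAS: 5498 − 11p = 2617 + 2p, so 2881 = 13p and p = 221.62.
Substituting into AD, y = 5498 − 11p = 3060.23.

p = 221.62, y = 3060.23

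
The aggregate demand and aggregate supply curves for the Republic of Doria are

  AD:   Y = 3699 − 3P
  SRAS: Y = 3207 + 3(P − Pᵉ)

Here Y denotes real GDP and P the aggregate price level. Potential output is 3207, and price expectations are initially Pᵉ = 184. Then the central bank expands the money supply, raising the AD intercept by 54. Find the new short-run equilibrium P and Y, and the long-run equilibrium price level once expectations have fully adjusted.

AD shifts right: new AD is Y = 3753 − 3P. With Pᵉ = 184, SRAS is Y = 2655 + 3P.
Short run: 3753 − 3P = 2655 + 3P gives 1098 = 6P, so P = 183 and Y = 3753 − 3·183 = 3204.
Y = 3204 is below potential 3207; expectations adjust and SRAS shifts right until Y = 3207.
Long run: on the new AD curve, 3207 = 3753 − 3P gives P = 182.

Short run: P = 183, Y = 3204. Long run: P = 182.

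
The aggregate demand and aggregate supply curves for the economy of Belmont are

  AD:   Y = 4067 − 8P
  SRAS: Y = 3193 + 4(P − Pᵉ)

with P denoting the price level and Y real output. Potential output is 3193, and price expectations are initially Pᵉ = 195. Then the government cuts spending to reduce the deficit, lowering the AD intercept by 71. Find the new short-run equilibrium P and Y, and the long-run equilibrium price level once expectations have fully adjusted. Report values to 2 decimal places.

AD shifts left: new AD is Y = 3996 − 8P. With Pᵉ = 195, SRAS is Y = 2413 + 4P.
Short run: 3996 − 8P = 2413 + 4P gives 1583 = 12P, so P = 131.92 and Y = 3996 − 8P = 2940.67.
Y = 2940.67 is below potential 3193; expectations adjust and SRAS shifts right until Y = 3193.
Long run: on the new AD curve, 3193 = 3996 − 8P gives P = 100.38.

Short run: P = 131.92, Y = 2940.67. Long run: P = 100.38.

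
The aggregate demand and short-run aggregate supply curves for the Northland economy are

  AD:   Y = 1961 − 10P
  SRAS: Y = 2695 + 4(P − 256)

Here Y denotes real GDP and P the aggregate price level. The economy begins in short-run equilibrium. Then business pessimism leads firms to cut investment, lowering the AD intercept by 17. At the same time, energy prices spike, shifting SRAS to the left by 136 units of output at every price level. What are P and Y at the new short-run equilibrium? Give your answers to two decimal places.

After both shocks: AD is Y = 1944 − 10P and SRAS is Y = 1535 + 4P.
Setting them equal: 409 = 14P, so P = 29.21.
Substituting into AD, Y = 1651.86.

P = 29.21, Y = 1651.86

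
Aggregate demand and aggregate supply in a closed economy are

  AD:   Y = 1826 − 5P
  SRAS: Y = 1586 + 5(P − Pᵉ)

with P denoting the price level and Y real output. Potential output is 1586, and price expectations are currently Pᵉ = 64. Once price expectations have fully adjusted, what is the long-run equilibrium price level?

Long-run P = 48

Short run: with Pᵉ = 64, SRAS is Y = 1266 + 5P. Setting AD = SRAS gives 560 = 10P, so P = 56 and Y = 1826 − 5·56 = 1546.
Output 1546 is below potential 1586, so over time expected prices fall and SRAS shifts right until Y returns to 1586.
Long run: Y = 1586 on the AD curve gives 1586 = 1826 − 5P, so P = 48.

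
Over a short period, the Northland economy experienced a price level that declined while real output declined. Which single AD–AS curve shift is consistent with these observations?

P fell and Y fell. An AD shift moves P and Y in the same direction; an SRAS shift moves them in opposite directions.
Here P and Y moved in the same direction, so the AD curve shifted.
Since Y fell, AD shifted left.

AD shifted left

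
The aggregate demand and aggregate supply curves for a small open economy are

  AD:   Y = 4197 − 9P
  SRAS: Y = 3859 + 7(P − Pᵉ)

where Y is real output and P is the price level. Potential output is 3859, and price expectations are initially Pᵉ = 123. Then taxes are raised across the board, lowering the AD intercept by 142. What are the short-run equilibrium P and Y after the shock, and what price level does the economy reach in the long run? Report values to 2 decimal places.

AD shifts left: new AD is Y = 4055 − 9P. With Pᵉ = 123, SRAS is Y = 2998 + 7P.
Short run: 4055 − 9P = 2998 + 7P gives 1057 = 16P, so P = 66.06 and Y = 4055 − 9P = 3460.44.
Y = 3460.44 is below potential 3859; expectations adjust and SRAS shifts right until Y = 3859.
Long run: on the new AD curve, 3859 = 4055 − 9P gives P = 21.78.

Short run: P = 66.06, Y = 3460.44. Long run: P = 21.78.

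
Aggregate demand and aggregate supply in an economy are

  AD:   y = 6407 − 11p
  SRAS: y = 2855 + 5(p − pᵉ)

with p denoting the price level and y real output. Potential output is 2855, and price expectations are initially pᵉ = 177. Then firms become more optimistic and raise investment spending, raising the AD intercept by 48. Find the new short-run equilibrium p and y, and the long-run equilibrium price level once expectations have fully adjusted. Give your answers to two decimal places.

AD shifts right: new AD is y = 6455 − 11p. With pᵉ = 177, SRAS is y = 1970 + 5p.
Short run: 6455 − 11p = 1970 + 5p gives 4485 = 16p, so p = 280.31 and y = 6455 − 11p = 3371.56.
y = 3371.56 is above potential 2855; expectations adjust and SRAS shifts left until y = 2855.
Long run: on the new AD curve, 2855 = 6455 − 11p gives p = 327.27.

Short run: p = 280.31, y = 3371.56. Long run: p = 327.27.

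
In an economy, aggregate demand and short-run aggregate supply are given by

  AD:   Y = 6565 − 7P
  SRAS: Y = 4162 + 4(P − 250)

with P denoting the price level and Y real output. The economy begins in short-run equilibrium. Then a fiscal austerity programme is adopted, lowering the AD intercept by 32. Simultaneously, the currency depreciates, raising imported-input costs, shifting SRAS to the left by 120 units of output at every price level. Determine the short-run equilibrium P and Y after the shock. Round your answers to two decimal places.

P = 317.36, Y = 4311.45

After both shocks: AD is Y = 6533 − 7P and SRAS is Y = 3042 + 4P.
Setting them equal: 3491 = 11P, so P = 317.36.
Substituting into AD, Y = 4311.45.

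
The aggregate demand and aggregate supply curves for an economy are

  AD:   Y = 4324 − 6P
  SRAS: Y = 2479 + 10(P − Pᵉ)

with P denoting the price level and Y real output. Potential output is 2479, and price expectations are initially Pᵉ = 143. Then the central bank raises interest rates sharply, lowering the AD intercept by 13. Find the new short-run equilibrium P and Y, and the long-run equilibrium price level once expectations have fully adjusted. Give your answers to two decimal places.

AD shifts left: new AD is Y = 4311 − 6P. With Pᵉ = 143, SRAS is Y = 1049 + 10P.
Short run: 4311 − 6P = 1049 + 10P gives 3262 = 16P, so P = 203.88 and Y = 4311 − 6P = 3087.75.
Y = 3087.75 is above potential 2479; expectations adjust and SRAS shifts left until Y = 2479.
Long run: on the new AD curve, 2479 = 4311 − 6P gives P = 305.33.

Short run: P = 203.88, Y = 3087.75. Long run: P = 305.33.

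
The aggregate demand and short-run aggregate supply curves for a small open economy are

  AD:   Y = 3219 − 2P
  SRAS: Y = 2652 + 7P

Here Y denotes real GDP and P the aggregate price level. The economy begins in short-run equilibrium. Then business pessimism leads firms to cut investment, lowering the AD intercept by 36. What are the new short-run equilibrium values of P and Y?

P = 59, Y = 3065

This is a negative demand shock: AD shifts left.
New AD: Y = 3183 − 2P.
Set AD = SRAS: 3183 − 2P = 2652 + 7P, so 531 = 9P and P = 59.
Y = 3183 − 2·59 = 3065.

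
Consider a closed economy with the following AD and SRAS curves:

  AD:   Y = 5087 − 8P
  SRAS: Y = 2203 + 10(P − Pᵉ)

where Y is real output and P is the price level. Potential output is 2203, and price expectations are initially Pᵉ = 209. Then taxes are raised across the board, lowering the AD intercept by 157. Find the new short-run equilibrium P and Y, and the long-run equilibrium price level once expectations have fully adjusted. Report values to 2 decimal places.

Short run: P = 267.61, Y = 2789.11. Long run: P = 340.88.

AD shifts left: new AD is Y = 4930 − 8P. With Pᵉ = 209, SRAS is Y = 113 + 10P.
Short run: 4930 − 8P = 113 + 10P gives 4817 = 18P, so P = 267.61 and Y = 4930 − 8P = 2789.11.
Y = 2789.11 is above potential 2203; expectations adjust and SRAS shifts left until Y = 2203.
Long run: on the new AD curve, 2203 = 4930 − 8P gives P = 340.88.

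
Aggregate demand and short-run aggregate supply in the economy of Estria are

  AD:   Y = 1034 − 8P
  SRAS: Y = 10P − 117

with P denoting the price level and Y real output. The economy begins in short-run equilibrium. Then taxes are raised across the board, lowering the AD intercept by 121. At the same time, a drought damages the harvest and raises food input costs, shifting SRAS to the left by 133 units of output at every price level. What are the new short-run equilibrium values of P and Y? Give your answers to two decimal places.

After both shocks: AD is Y = 913 − 8P and SRAS is Y = 10P − 250.
Setting them equal: 1163 = 18P, so P = 64.61.
Substituting into AD, Y = 396.11.

P = 64.61, Y = 396.11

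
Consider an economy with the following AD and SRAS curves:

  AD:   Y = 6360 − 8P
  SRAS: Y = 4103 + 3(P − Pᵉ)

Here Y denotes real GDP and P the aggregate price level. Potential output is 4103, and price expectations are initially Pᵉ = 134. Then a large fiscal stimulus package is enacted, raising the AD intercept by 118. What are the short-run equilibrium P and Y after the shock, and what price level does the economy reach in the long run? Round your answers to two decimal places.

Short run: P = 252.45, Y = 4458.36. Long run: P = 296.88.

AD shifts right: new AD is Y = 6478 − 8P. With Pᵉ = 134, SRAS is Y = 3701 + 3P.
Short run: 6478 − 8P = 3701 + 3P gives 2777 = 11P, so P = 252.45 and Y = 6478 − 8P = 4458.36.
Y = 4458.36 is above potential 4103; expectations adjust and SRAS shifts left until Y = 4103.
Long run: on the new AD curve, 4103 = 6478 − 8P gives P = 296.88.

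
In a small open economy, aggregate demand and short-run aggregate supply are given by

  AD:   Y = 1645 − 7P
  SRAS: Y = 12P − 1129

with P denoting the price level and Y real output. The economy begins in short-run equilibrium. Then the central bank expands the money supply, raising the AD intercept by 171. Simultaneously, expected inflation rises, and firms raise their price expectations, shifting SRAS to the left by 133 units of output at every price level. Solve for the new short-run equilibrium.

P = 162, Y = 682

After both shocks: AD is Y = 1816 − 7P and SRAS is Y = 12P − 1262.
Setting them equal: 3078 = 19P, so P = 162.
Y = 1816 − 7·162 = 682.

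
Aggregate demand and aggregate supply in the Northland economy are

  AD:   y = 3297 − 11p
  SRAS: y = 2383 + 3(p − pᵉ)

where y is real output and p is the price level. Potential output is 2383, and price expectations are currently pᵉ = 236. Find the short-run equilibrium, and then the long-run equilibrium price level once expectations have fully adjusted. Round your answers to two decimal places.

Short run: with pᵉ = 236, SRAS is y = 1675 + 3p. Setting AD = SRAS gives 1622 = 14p, so p = 115.86 and y = 3297 − 11p = 2022.57.
Output 2022.57 is below potential 2383, so over time expected prices fall and SRAS shifts right until y returns to 2383.
Long run: y = 2383 on the AD curve gives 2383 = 3297 − 11p, so p = 83.09.

Short run: p = 115.86, y = 2022.57. Long run: p = 83.09.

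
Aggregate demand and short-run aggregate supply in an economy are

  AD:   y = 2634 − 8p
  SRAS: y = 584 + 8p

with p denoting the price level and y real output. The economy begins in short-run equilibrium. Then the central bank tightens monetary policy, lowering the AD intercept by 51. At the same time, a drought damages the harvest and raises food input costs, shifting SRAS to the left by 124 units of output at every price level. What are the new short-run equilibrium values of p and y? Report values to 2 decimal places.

p = 132.69, y = 1521.50

After both shocks: AD is y = 2583 − 8p and SRAS is y = 460 + 8p.
Setting them equal: 2123 = 16p, so p = 132.69.
Substituting into AD, y = 1521.50.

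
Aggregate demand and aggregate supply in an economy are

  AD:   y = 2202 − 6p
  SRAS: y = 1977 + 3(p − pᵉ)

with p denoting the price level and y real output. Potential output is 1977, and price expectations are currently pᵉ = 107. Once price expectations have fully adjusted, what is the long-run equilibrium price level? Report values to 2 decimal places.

Long-run p = 37.50

Short run: with pᵉ = 107, SRAS is y = 1656 + 3p. Setting AD = SRAS gives 546 = 9p, so p = 60.67 and y = 2202 − 6p = 1838.00.
Output 1838.00 is below potential 1977, so over time expected prices fall and SRAS shifts right until y returns to 1977.
Long run: y = 1977 on the AD curve gives 1977 = 2202 − 6p, so p = 37.50.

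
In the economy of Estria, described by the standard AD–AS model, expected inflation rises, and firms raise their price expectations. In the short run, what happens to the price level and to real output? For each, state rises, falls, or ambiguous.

Price level: rises; output: falls

This is an adverse supply shock: SRAS shifts left.
Moving along the downward-sloping AD curve, P rises and Y falls.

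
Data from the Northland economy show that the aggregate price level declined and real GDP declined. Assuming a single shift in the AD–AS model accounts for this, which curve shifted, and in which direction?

AD shifted left

P fell and Y fell. An AD shift moves P and Y in the same direction; an SRAS shift moves them in opposite directions.
Here P and Y moved in the same direction, so the AD curve shifted.
Since Y fell, AD shifted left.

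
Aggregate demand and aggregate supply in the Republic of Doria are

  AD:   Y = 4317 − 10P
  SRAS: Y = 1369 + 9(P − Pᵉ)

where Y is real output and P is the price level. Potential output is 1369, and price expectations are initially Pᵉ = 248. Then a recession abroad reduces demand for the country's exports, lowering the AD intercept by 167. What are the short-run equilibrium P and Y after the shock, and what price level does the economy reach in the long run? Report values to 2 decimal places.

Short run: P = 263.84, Y = 1511.58. Long run: P = 278.10.

AD shifts left: new AD is Y = 4150 − 10P. With Pᵉ = 248, SRAS is Y = 9P − 863.
Short run: 4150 − 10P = 9P − 863 gives 5013 = 19P, so P = 263.84 and Y = 4150 − 10P = 1511.58.
Y = 1511.58 is above potential 1369; expectations adjust and SRAS shifts left until Y = 1369.
Long run: on the new AD curve, 1369 = 4150 − 10P gives P = 278.10.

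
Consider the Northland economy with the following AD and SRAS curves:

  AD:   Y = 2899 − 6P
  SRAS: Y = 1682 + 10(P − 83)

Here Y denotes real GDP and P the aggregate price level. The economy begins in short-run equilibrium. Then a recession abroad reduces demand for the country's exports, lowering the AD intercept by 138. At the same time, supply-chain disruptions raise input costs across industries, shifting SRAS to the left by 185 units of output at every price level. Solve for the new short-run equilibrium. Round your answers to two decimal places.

After both shocks: AD is Y = 2761 − 6P and SRAS is Y = 667 + 10P.
Setting them equal: 2094 = 16P, so P = 130.88.
Substituting into AD, Y = 1975.75.

P = 130.88, Y = 1975.75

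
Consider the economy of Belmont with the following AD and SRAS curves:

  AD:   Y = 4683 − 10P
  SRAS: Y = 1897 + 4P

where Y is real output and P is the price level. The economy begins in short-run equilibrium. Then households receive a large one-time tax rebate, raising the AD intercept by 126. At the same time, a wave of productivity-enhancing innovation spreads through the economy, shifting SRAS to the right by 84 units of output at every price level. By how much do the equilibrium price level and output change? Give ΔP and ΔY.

ΔP = +3, ΔY = +96

After both shocks: AD is Y = 4809 − 10P and SRAS is Y = 1981 + 4P.
Setting them equal: 2828 = 14P, so P = 202.
Y = 4809 − 10·202 = 2789.
Initially P = 199, Y = 2693, so ΔP = +3 and ΔY = +96.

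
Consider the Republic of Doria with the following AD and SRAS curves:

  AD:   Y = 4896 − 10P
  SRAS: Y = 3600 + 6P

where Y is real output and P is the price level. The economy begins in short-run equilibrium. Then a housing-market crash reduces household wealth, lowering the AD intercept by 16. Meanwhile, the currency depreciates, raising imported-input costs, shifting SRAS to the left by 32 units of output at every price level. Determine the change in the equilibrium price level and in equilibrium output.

After both shocks: AD is Y = 4880 − 10P and SRAS is Y = 3568 + 6P.
Setting them equal: 1312 = 16P, so P = 82.
Y = 4880 − 10·82 = 4060.
Initially P = 81, Y = 4086, so ΔP = +1 and ΔY = -26.

ΔP = +1, ΔY = -26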